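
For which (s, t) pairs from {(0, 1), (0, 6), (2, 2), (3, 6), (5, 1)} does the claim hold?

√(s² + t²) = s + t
Testing each pair:
(0, 1): LHS = 1, RHS = 1 → holds
(0, 6): LHS = 6, RHS = 6 → holds
(2, 2): LHS = 2·√(2) ≈ 2.828, RHS = 4 → fails
(3, 6): LHS = 3·√(5) ≈ 6.708, RHS = 9 → fails
(5, 1): LHS = √(26) ≈ 5.099, RHS = 6 → fails

2 of 5 pairs satisfy the claim.

Answer: (0, 1), (0, 6)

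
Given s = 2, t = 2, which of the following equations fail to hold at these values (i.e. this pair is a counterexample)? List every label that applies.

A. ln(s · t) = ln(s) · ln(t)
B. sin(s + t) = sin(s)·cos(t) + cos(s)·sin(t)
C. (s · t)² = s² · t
Evaluating each claim at the given values:
A. LHS = ln(4) ≈ 1.386, RHS = ln(2)² ≈ 0.4805 → fails here (LHS ≠ RHS)
B. LHS = sin(4) ≈ -0.7568, RHS = 2·sin(2)·cos(2) ≈ -0.7568 → holds here (LHS = RHS)
C. LHS = 16, RHS = 8 → fails here (LHS ≠ RHS)

Answer: A, C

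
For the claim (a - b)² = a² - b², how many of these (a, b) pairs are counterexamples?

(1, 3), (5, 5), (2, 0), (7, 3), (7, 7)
2

Testing each pair:
(1, 3): LHS = 4, RHS = -8 → counterexample
(5, 5): LHS = 0, RHS = 0 → satisfies claim
(2, 0): LHS = 4, RHS = 4 → satisfies claim
(7, 3): LHS = 16, RHS = 40 → counterexample
(7, 7): LHS = 0, RHS = 0 → satisfies claim

That makes 2 counterexamples.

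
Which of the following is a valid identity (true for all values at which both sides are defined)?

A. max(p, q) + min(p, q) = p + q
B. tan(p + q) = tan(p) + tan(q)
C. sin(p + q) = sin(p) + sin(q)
A

A: holds — e.g. at (5, 5), both sides equal 10.
B: fails at (2, 5) — LHS = tan(7) ≈ 0.8714, RHS = tan(5) + tan(2) ≈ -5.566.
C: fails at (1, 2) — LHS = sin(3) ≈ 0.1411, RHS = sin(1) + sin(2) ≈ 1.751.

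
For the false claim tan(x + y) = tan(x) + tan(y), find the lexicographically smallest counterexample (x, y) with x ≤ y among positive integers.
Substituting (1, 1) into the claim:
LHS = tan(1 + 1) = tan(2) ≈ -2.185
RHS = tan(1) + tan(1) = 2·tan(1) ≈ 3.115

Since LHS ≠ RHS, this pair disproves the claim, and no lexicographically smaller pair (x ≤ y, positive integers) does.

For instance (1, 4) is also a counterexample (LHS = tan(5) ≈ -3.381, RHS = tan(4) + tan(1) ≈ 2.715), but it's lexicographically larger.

Answer: (x, y) = (1, 1)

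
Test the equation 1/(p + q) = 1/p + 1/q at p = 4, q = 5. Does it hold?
Substituting p = 4, q = 5:

LHS = 1/(4 + 5) = 1/9
RHS = 1/4 + 1/5 = 9/20

LHS ≠ RHS, so the equation does not hold at this point.

Answer: Fails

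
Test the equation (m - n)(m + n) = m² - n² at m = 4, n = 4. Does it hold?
Substituting m = 4, n = 4:

LHS = (4 - 4)(4 + 4) = 0
RHS = 4² - 4² = 0

LHS = RHS, so the equation holds at this point.

Answer: Holds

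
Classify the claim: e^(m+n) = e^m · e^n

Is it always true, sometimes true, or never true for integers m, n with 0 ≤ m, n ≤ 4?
Always true

The identity holds for every pair in the range. For instance at (m, n) = (2, 1): both sides equal e^3 ≈ 20.09.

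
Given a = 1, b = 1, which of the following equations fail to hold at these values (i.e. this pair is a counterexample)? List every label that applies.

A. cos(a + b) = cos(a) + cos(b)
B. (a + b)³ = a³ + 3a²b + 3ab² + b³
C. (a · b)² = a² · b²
Evaluating each claim at the given values:
A. LHS = cos(2) ≈ -0.4161, RHS = 2·cos(1) ≈ 1.081 → fails here (LHS ≠ RHS)
B. LHS = 8, RHS = 8 → holds here (LHS = RHS)
C. LHS = 1, RHS = 1 → holds here (LHS = RHS)

Answer: A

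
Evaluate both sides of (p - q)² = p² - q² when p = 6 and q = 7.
LHS = (6 - 7)² = 1
RHS = 6² - 7² = -13

LHS ≠ RHS, so the equation does not hold here.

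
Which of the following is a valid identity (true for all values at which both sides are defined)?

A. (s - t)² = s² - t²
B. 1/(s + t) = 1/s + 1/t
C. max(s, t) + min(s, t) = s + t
A: fails at (4, 6) — LHS = 4, RHS = -20.
B: fails at (2, 7) — LHS = 1/9, RHS = 9/14.
C: holds — e.g. at (5, 5), both sides equal 10.

Answer: C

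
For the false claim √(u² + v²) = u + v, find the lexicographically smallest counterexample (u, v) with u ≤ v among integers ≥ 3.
(u, v) = (3, 3)

Substituting (3, 3) into the claim:
LHS = √(3² + 3²) = 3·√(2) ≈ 4.243
RHS = 3 + 3 = 6

Since LHS ≠ RHS, this pair disproves the claim, and no lexicographically smaller pair (u ≤ v, integers ≥ 3) does.

For instance (6, 8) is also a counterexample (LHS = 10, RHS = 14), but it's lexicographically larger.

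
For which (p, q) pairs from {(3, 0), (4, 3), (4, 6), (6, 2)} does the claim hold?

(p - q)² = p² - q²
Testing each pair:
(3, 0): LHS = 9, RHS = 9 → holds
(4, 3): LHS = 1, RHS = 7 → fails
(4, 6): LHS = 4, RHS = -20 → fails
(6, 2): LHS = 16, RHS = 32 → fails

1 of 4 pairs satisfies the claim.

Answer: (3, 0)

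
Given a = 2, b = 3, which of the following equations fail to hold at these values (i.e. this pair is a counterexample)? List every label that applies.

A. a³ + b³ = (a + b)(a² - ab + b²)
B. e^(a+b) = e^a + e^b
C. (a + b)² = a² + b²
B, C

Evaluating each claim at the given values:
A. LHS = 35, RHS = 35 → holds here (LHS = RHS)
B. LHS = e^5 ≈ 148.4, RHS = e^2 + e^3 ≈ 27.47 → fails here (LHS ≠ RHS)
C. LHS = 25, RHS = 13 → fails here (LHS ≠ RHS)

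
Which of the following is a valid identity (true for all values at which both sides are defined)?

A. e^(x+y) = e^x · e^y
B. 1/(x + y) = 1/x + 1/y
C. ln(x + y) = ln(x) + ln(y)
A: holds — e.g. at (5, 8), both sides equal e^13 ≈ 442413.4.
B: fails at (4, 5) — LHS = 1/9, RHS = 9/20.
C: fails at (5, 8) — LHS = ln(13) ≈ 2.565, RHS = ln(5) + ln(8) ≈ 3.689.

Answer: A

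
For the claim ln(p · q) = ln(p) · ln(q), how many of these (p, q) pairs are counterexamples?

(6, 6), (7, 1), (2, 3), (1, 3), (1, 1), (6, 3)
5

Testing each pair:
(6, 6): LHS = ln(36) ≈ 3.584, RHS = ln(6)² ≈ 3.21 → counterexample
(7, 1): LHS = ln(7) ≈ 1.946, RHS = 0 → counterexample
(2, 3): LHS = ln(6) ≈ 1.792, RHS = ln(2)·ln(3) ≈ 0.7615 → counterexample
(1, 3): LHS = ln(3) ≈ 1.099, RHS = 0 → counterexample
(1, 1): LHS = 0, RHS = 0 → satisfies claim
(6, 3): LHS = ln(18) ≈ 2.89, RHS = ln(3)·ln(6) ≈ 1.968 → counterexample

That makes 5 counterexamples.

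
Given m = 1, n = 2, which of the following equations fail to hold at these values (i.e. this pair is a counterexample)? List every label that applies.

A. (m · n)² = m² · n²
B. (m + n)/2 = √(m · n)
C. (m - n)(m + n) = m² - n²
B

Evaluating each claim at the given values:
A. LHS = 4, RHS = 4 → holds here (LHS = RHS)
B. LHS = 3/2, RHS = √(2) ≈ 1.414 → fails here (LHS ≠ RHS)
C. LHS = -3, RHS = -3 → holds here (LHS = RHS)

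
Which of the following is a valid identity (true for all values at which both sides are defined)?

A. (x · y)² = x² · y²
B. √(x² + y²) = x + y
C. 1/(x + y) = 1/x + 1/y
A: holds — e.g. at (1, 3), both sides equal 9.
B: fails at (6, 7) — LHS = √(85) ≈ 9.22, RHS = 13.
C: fails at (1, 4) — LHS = 1/5, RHS = 5/4.

Answer: A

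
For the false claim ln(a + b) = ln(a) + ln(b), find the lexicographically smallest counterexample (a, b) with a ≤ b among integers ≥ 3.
Substituting (3, 3) into the claim:
LHS = ln(3 + 3) = ln(6) ≈ 1.792
RHS = ln(3) + ln(3) = 2·ln(3) ≈ 2.197

Since LHS ≠ RHS, this pair disproves the claim, and no lexicographically smaller pair (a ≤ b, integers ≥ 3) does.

For instance (3, 4) is also a counterexample (LHS = ln(7) ≈ 1.946, RHS = ln(3) + ln(4) ≈ 2.485), but it's lexicographically larger.

Answer: (a, b) = (3, 3)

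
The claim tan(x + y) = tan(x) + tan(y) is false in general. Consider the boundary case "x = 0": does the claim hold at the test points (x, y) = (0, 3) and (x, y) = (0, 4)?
Yes, holds at both test points

At (0, 3): LHS = tan(3) ≈ -0.1425, RHS = tan(3) ≈ -0.1425 → equal
At (0, 4): LHS = tan(4) ≈ 1.158, RHS = tan(4) ≈ 1.158 → equal

So the claim does hold at both of these boundary points, even though it is not an identity.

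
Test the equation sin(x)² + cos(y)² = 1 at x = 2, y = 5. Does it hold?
Fails

Substituting x = 2, y = 5:

LHS = sin(2)² + cos(5)² ≈ 0.9073
RHS = 1

LHS ≠ RHS, so the equation does not hold at this point.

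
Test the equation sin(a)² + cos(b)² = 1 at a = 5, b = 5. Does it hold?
Substituting a = 5, b = 5:

LHS = sin(5)² + cos(5)² = 1
RHS = 1

LHS = RHS, so the equation holds at this point.

Answer: Holds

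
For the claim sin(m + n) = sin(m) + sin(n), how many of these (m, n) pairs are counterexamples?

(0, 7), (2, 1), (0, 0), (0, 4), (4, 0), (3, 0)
1

Testing each pair:
(0, 7): LHS = sin(7) ≈ 0.657, RHS = sin(7) ≈ 0.657 → satisfies claim
(2, 1): LHS = sin(3) ≈ 0.1411, RHS = sin(1) + sin(2) ≈ 1.751 → counterexample
(0, 0): LHS = 0, RHS = 0 → satisfies claim
(0, 4): LHS = sin(4) ≈ -0.7568, RHS = sin(4) ≈ -0.7568 → satisfies claim
(4, 0): LHS = sin(4) ≈ -0.7568, RHS = sin(4) ≈ -0.7568 → satisfies claim
(3, 0): LHS = sin(3) ≈ 0.1411, RHS = sin(3) ≈ 0.1411 → satisfies claim

That makes 1 counterexample.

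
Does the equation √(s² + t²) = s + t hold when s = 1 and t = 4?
Substituting s = 1, t = 4:

LHS = √(1² + 4²) = √(17) ≈ 4.123
RHS = 1 + 4 = 5

LHS ≠ RHS, so the equation does not hold at this point.

Answer: Fails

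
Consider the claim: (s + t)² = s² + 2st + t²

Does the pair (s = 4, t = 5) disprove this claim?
No

Substituting s = 4, t = 5:
LHS = (4 + 5)² = 81
RHS = 4² + 2·4·5 + 5² = 81

The sides agree, so this pair does not disprove the claim.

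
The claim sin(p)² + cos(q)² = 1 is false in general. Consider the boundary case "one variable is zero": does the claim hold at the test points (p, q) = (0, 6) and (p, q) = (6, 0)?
At (0, 6): LHS = cos(6)² ≈ 0.9219 ≠ RHS = 1
At (6, 0): LHS = sin(6)² + 1 ≈ 1.078 ≠ RHS = 1

Answer: No, fails at both test points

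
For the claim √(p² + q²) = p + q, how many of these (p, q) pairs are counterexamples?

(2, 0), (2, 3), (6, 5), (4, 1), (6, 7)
4

Testing each pair:
(2, 0): LHS = 2, RHS = 2 → satisfies claim
(2, 3): LHS = √(13) ≈ 3.606, RHS = 5 → counterexample
(6, 5): LHS = √(61) ≈ 7.81, RHS = 11 → counterexample
(4, 1): LHS = √(17) ≈ 4.123, RHS = 5 → counterexample
(6, 7): LHS = √(85) ≈ 9.22, RHS = 13 → counterexample

That makes 4 counterexamples.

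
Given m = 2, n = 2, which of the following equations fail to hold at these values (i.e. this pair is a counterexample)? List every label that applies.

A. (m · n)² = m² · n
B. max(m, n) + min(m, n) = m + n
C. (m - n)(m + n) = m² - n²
A

Evaluating each claim at the given values:
A. LHS = 16, RHS = 8 → fails here (LHS ≠ RHS)
B. LHS = 4, RHS = 4 → holds here (LHS = RHS)
C. LHS = 0, RHS = 0 → holds here (LHS = RHS)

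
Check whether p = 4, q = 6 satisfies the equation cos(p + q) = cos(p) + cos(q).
Fails

Substituting p = 4, q = 6:

LHS = cos(4 + 6) = cos(10) ≈ -0.8391
RHS = cos(4) + cos(6) ≈ 0.3065

LHS ≠ RHS, so the equation does not hold at this point.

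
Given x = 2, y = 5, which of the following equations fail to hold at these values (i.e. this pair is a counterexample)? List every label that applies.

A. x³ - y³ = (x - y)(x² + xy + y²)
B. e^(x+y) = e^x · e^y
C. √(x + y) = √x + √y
Evaluating each claim at the given values:
A. LHS = -117, RHS = -117 → holds here (LHS = RHS)
B. LHS = e^7 ≈ 1097, RHS = e^7 ≈ 1097 → holds here (LHS = RHS)
C. LHS = √(7) ≈ 2.646, RHS = √(2) + √(5) ≈ 3.65 → fails here (LHS ≠ RHS)

Answer: C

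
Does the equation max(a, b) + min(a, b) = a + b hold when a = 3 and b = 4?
Holds

Substituting a = 3, b = 4:

LHS = max(3, 4) + min(3, 4) = 7
RHS = 3 + 4 = 7

LHS = RHS, so the equation holds at this point.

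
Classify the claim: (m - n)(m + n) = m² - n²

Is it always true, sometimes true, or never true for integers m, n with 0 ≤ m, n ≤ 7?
The identity holds for every pair in the range. For instance at (m, n) = (5, 6): both sides equal -11.

Answer: Always true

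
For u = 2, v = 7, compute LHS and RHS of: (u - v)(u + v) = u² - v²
LHS = (2 - 7)(2 + 7) = -45
RHS = 2² - 7² = -45

LHS = RHS: the two sides agree.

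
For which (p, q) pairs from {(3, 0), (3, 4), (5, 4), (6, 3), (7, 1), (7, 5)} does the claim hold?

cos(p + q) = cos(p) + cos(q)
Testing each pair:
(3, 0): LHS = cos(3) ≈ -0.99, RHS = cos(3) + 1 ≈ 0.01001 → fails
(3, 4): LHS = cos(7) ≈ 0.7539, RHS = cos(3) + cos(4) ≈ -1.644 → fails
(5, 4): LHS = cos(9) ≈ -0.9111, RHS = cos(4) + cos(5) ≈ -0.37 → fails
(6, 3): LHS = cos(9) ≈ -0.9111, RHS = cos(3) + cos(6) ≈ -0.02982 → fails
(7, 1): LHS = cos(8) ≈ -0.1455, RHS = cos(1) + cos(7) ≈ 1.294 → fails
(7, 5): LHS = cos(12) ≈ 0.8439, RHS = cos(5) + cos(7) ≈ 1.038 → fails

No pair satisfies the claim.

Answer: None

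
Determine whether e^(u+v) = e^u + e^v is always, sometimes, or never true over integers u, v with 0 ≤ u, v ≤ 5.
The claim fails for every pair in the range. For instance at (u, v) = (1, 2): LHS = e^3 ≈ 20.09, RHS = e + e^2 ≈ 10.11.

Answer: Never true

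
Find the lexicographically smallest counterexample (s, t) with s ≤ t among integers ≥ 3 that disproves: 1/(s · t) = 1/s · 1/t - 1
(s, t) = (3, 3)

Substituting (3, 3) into the claim:
LHS = 1/(3 · 3) = 1/9
RHS = 1/3 · 1/3 - 1 = -8/9

Since LHS ≠ RHS, this pair disproves the claim, and no lexicographically smaller pair (s ≤ t, integers ≥ 3) does.

For instance (5, 6) is also a counterexample (LHS = 1/30, RHS = -29/30), but it's lexicographically larger.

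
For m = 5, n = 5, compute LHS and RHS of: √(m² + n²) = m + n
LHS = √(5² + 5²) = 5·√(2) ≈ 7.071
RHS = 5 + 5 = 10

LHS ≠ RHS (they differ by about 2.929), so the equation does not hold here.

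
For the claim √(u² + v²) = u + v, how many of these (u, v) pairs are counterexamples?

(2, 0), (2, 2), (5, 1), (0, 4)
Testing each pair:
(2, 0): LHS = 2, RHS = 2 → satisfies claim
(2, 2): LHS = 2·√(2) ≈ 2.828, RHS = 4 → counterexample
(5, 1): LHS = √(26) ≈ 5.099, RHS = 6 → counterexample
(0, 4): LHS = 4, RHS = 4 → satisfies claim

That makes 2 counterexamples.

Answer: 2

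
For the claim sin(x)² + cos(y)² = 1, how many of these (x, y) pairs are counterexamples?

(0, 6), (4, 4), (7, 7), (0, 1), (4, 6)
3

Testing each pair:
(0, 6): LHS = cos(6)² ≈ 0.9219, RHS = 1 → counterexample
(4, 4): LHS = cos(4)² + sin(4)² = 1, RHS = 1 → satisfies claim
(7, 7): LHS = sin(7)² + cos(7)² = 1, RHS = 1 → satisfies claim
(0, 1): LHS = cos(1)² ≈ 0.2919, RHS = 1 → counterexample
(4, 6): LHS = sin(4)² + cos(6)² ≈ 1.495, RHS = 1 → counterexample

That makes 3 counterexamples.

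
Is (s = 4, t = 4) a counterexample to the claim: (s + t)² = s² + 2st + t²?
No

Substituting s = 4, t = 4:
LHS = (4 + 4)² = 64
RHS = 4² + 2·4·4 + 4² = 64

The sides agree, so this pair does not disprove the claim.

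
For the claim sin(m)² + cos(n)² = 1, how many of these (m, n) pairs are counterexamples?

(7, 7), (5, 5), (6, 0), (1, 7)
2

Testing each pair:
(7, 7): LHS = sin(7)² + cos(7)² = 1, RHS = 1 → satisfies claim
(5, 5): LHS = cos(5)² + sin(5)² = 1, RHS = 1 → satisfies claim
(6, 0): LHS = sin(6)² + 1 ≈ 1.078, RHS = 1 → counterexample
(1, 7): LHS = cos(7)² + sin(1)² ≈ 1.276, RHS = 1 → counterexample

That makes 2 counterexamples.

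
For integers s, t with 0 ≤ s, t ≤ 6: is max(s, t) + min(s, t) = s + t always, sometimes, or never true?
Always true

The identity holds for every pair in the range. For instance at (s, t) = (4, 6): both sides equal 10.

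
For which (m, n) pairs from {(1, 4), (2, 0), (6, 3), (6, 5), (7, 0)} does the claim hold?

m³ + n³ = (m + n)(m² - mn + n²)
All pairs

Testing each pair:
(1, 4): LHS = 65, RHS = 65 → holds
(2, 0): LHS = 8, RHS = 8 → holds
(6, 3): LHS = 243, RHS = 243 → holds
(6, 5): LHS = 341, RHS = 341 → holds
(7, 0): LHS = 343, RHS = 343 → holds

Every pair satisfies the claim.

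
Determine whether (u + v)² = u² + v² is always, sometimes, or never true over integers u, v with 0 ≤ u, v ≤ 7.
It holds at (u, v) = (0, 4) (both sides equal 16), but fails at (u, v) = (5, 6) (LHS = 121, RHS = 61).

Answer: Sometimes true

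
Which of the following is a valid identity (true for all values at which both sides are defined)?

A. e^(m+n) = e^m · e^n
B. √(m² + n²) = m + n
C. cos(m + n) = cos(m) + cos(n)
A

A: holds — e.g. at (3, 7), both sides equal e^10 ≈ 22026.5.
B: fails at (2, 3) — LHS = √(13) ≈ 3.606, RHS = 5.
C: fails at (3, 3) — LHS = cos(6) ≈ 0.9602, RHS = 2·cos(3) ≈ -1.98.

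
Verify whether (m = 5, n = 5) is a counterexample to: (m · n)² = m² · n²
No

Substituting m = 5, n = 5:
LHS = (5 · 5)² = 625
RHS = 5² · 5² = 625

The sides agree, so this pair does not disprove the claim.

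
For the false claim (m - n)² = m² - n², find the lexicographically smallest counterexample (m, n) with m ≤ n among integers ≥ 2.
(m, n) = (2, 3)

Substituting (2, 3) into the claim:
LHS = (2 - 3)² = 1
RHS = 2² - 3² = -5

Since LHS ≠ RHS, this pair disproves the claim, and no lexicographically smaller pair (m ≤ n, integers ≥ 2) does.

For instance (4, 6) is also a counterexample (LHS = 4, RHS = -20), but it's lexicographically larger.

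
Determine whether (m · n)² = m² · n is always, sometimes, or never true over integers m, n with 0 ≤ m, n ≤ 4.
Sometimes true

It holds at (m, n) = (2, 0) (both sides equal 0), but fails at (m, n) = (4, 2) (LHS = 64, RHS = 32).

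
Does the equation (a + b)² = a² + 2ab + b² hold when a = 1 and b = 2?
Substituting a = 1, b = 2:

LHS = (1 + 2)² = 9
RHS = 1² + 2·1·2 + 2² = 9

LHS = RHS, so the equation holds at this point.

Answer: Holds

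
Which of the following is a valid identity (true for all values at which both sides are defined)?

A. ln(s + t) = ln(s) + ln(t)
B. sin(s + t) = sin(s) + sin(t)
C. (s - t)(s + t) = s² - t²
C

A: fails at (2, 7) — LHS = ln(9) ≈ 2.197, RHS = ln(2) + ln(7) ≈ 2.639.
B: fails at (4, 6) — LHS = sin(10) ≈ -0.544, RHS = sin(4) + sin(6) ≈ -1.036.
C: holds — e.g. at (1, 3), both sides equal -8.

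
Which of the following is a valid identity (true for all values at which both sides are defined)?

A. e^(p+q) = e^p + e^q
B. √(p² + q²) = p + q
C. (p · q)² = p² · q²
A: fails at (2, 2) — LHS = e^4 ≈ 54.6, RHS = 2·e^2 ≈ 14.78.
B: fails at (3, 4) — LHS = 5, RHS = 7.
C: holds — e.g. at (4, 4), both sides equal 256.

Answer: C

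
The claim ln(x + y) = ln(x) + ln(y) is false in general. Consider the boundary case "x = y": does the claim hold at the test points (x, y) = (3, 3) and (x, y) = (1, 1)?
No, fails at both test points

At (3, 3): LHS = ln(6) ≈ 1.792 ≠ RHS = 2·ln(3) ≈ 2.197
At (1, 1): LHS = ln(2) ≈ 0.6931 ≠ RHS = 0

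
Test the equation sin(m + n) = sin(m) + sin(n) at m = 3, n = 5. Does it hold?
Substituting m = 3, n = 5:

LHS = sin(3 + 5) = sin(8) ≈ 0.9894
RHS = sin(3) + sin(5) ≈ -0.8178

LHS ≠ RHS, so the equation does not hold at this point.

Answer: Fails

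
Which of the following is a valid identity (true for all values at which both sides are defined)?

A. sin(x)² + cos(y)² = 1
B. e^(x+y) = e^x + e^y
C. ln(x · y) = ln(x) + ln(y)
A: fails at (2, 3) — LHS = sin(2)² + cos(3)² ≈ 1.807, RHS = 1.
B: fails at (1, 1) — LHS = e^2 ≈ 7.389, RHS = 2·e ≈ 5.437.
C: holds — e.g. at (3, 5), both sides equal ln(15) ≈ 2.708.

Answer: C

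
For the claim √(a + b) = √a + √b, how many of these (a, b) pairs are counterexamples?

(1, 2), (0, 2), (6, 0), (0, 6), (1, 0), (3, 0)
1

Testing each pair:
(1, 2): LHS = √(3) ≈ 1.732, RHS = 1 + √(2) ≈ 2.414 → counterexample
(0, 2): LHS = √(2) ≈ 1.414, RHS = √(2) ≈ 1.414 → satisfies claim
(6, 0): LHS = √(6) ≈ 2.449, RHS = √(6) ≈ 2.449 → satisfies claim
(0, 6): LHS = √(6) ≈ 2.449, RHS = √(6) ≈ 2.449 → satisfies claim
(1, 0): LHS = 1, RHS = 1 → satisfies claim
(3, 0): LHS = √(3) ≈ 1.732, RHS = √(3) ≈ 1.732 → satisfies claim

That makes 1 counterexample.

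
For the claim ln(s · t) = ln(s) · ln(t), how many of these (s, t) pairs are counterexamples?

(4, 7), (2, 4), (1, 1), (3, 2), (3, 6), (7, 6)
5

Testing each pair:
(4, 7): LHS = ln(28) ≈ 3.332, RHS = ln(4)·ln(7) ≈ 2.698 → counterexample
(2, 4): LHS = ln(8) ≈ 2.079, RHS = ln(2)·ln(4) ≈ 0.9609 → counterexample
(1, 1): LHS = 0, RHS = 0 → satisfies claim
(3, 2): LHS = ln(6) ≈ 1.792, RHS = ln(2)·ln(3) ≈ 0.7615 → counterexample
(3, 6): LHS = ln(18) ≈ 2.89, RHS = ln(3)·ln(6) ≈ 1.968 → counterexample
(7, 6): LHS = ln(42) ≈ 3.738, RHS = ln(6)·ln(7) ≈ 3.487 → counterexample

That makes 5 counterexamples.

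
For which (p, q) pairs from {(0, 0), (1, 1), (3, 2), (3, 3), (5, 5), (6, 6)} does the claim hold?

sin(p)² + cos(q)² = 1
(0, 0), (1, 1), (3, 3), (5, 5), (6, 6)

Testing each pair:
(0, 0): LHS = 1, RHS = 1 → holds
(1, 1): LHS = cos(1)² + sin(1)² = 1, RHS = 1 → holds
(3, 2): LHS = sin(3)² + cos(2)² ≈ 0.1931, RHS = 1 → fails
(3, 3): LHS = sin(3)² + cos(3)² = 1, RHS = 1 → holds
(5, 5): LHS = cos(5)² + sin(5)² = 1, RHS = 1 → holds
(6, 6): LHS = sin(6)² + cos(6)² = 1, RHS = 1 → holds

5 of 6 pairs satisfy the claim.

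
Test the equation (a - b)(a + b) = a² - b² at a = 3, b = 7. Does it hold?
Holds

Substituting a = 3, b = 7:

LHS = (3 - 7)(3 + 7) = -40
RHS = 3² - 7² = -40

LHS = RHS, so the equation holds at this point.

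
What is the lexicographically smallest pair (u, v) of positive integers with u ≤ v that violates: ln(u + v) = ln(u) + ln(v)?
(u, v) = (1, 1)

Substituting (1, 1) into the claim:
LHS = ln(1 + 1) = ln(2) ≈ 0.6931
RHS = ln(1) + ln(1) = 0

Since LHS ≠ RHS, this pair disproves the claim, and no lexicographically smaller pair (u ≤ v, positive integers) does.

For instance (7, 8) is also a counterexample (LHS = ln(15) ≈ 2.708, RHS = ln(7) + ln(8) ≈ 4.025), but it's lexicographically larger.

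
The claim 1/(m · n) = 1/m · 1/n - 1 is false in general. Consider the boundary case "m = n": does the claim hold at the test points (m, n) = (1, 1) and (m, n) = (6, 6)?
No, fails at both test points

At (1, 1): LHS = 1 ≠ RHS = 0
At (6, 6): LHS = 1/36 ≠ RHS = -35/36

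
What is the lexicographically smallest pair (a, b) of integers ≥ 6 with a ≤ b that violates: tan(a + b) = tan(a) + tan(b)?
(a, b) = (6, 6)

Substituting (6, 6) into the claim:
LHS = tan(6 + 6) = tan(12) ≈ -0.6359
RHS = tan(6) + tan(6) = 2·tan(6) ≈ -0.582

Since LHS ≠ RHS, this pair disproves the claim, and no lexicographically smaller pair (a ≤ b, integers ≥ 6) does.

For instance (6, 8) is also a counterexample (LHS = tan(14) ≈ 7.245, RHS = tan(8) + tan(6) ≈ -7.091), but it's lexicographically larger.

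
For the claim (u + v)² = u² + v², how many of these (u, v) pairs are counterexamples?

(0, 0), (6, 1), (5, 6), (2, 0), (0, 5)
Testing each pair:
(0, 0): LHS = 0, RHS = 0 → satisfies claim
(6, 1): LHS = 49, RHS = 37 → counterexample
(5, 6): LHS = 121, RHS = 61 → counterexample
(2, 0): LHS = 4, RHS = 4 → satisfies claim
(0, 5): LHS = 25, RHS = 25 → satisfies claim

That makes 2 counterexamples.

Answer: 2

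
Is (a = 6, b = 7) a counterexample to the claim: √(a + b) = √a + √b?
Yes

Substituting a = 6, b = 7:
LHS = √(6 + 7) = √(13) ≈ 3.606
RHS = √6 + √7 = √(6) + √(7) ≈ 5.095

Since LHS ≠ RHS, this pair disproves the claim.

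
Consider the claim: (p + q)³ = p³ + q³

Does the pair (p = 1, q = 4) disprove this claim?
Yes

Substituting p = 1, q = 4:
LHS = (1 + 4)³ = 125
RHS = 1³ + 4³ = 65

Since LHS ≠ RHS, this pair disproves the claim.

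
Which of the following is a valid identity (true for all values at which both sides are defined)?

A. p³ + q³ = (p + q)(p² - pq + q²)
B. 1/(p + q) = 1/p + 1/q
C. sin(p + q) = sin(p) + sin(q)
A: holds — e.g. at (3, 3), both sides equal 54.
B: fails at (3, 4) — LHS = 1/7, RHS = 7/12.
C: fails at (4, 5) — LHS = sin(9) ≈ 0.4121, RHS = sin(5) + sin(4) ≈ -1.716.

Answer: A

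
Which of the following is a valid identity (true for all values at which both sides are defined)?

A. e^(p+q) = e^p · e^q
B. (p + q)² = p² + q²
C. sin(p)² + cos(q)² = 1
A

A: holds — e.g. at (3, 4), both sides equal e^7 ≈ 1097.
B: fails at (2, 7) — LHS = 81, RHS = 53.
C: fails at (3, 5) — LHS = sin(3)² + cos(5)² ≈ 0.1004, RHS = 1.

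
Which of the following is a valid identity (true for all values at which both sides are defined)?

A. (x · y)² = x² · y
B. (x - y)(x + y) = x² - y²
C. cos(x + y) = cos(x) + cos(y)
B

A: fails at (1, 3) — LHS = 9, RHS = 3.
B: holds — e.g. at (3, 4), both sides equal -7.
C: fails at (4, 4) — LHS = cos(8) ≈ -0.1455, RHS = 2·cos(4) ≈ -1.307.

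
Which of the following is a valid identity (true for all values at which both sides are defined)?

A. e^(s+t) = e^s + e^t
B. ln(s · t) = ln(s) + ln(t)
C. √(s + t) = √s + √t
B

A: fails at (6, 7) — LHS = e^13 ≈ 442413.4, RHS = e^6 + e^7 ≈ 1500.
B: holds — e.g. at (4, 6), both sides equal ln(24) ≈ 3.178.
C: fails at (6, 7) — LHS = √(13) ≈ 3.606, RHS = √(6) + √(7) ≈ 5.095.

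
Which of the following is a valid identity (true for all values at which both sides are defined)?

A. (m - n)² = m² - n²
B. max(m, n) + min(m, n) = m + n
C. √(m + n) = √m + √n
B

A: fails at (1, 4) — LHS = 9, RHS = -15.
B: holds — e.g. at (3, 4), both sides equal 7.
C: fails at (5, 8) — LHS = √(13) ≈ 3.606, RHS = √(5) + 2·√(2) ≈ 5.064.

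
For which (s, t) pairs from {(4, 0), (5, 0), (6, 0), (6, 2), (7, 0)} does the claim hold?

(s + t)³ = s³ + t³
Testing each pair:
(4, 0): LHS = 64, RHS = 64 → holds
(5, 0): LHS = 125, RHS = 125 → holds
(6, 0): LHS = 216, RHS = 216 → holds
(6, 2): LHS = 512, RHS = 224 → fails
(7, 0): LHS = 343, RHS = 343 → holds

4 of 5 pairs satisfy the claim.

Answer: (4, 0), (5, 0), (6, 0), (7, 0)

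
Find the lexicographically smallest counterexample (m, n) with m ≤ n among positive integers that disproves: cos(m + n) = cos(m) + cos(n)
Substituting (1, 1) into the claim:
LHS = cos(1 + 1) = cos(2) ≈ -0.4161
RHS = cos(1) + cos(1) = 2·cos(1) ≈ 1.081

Since LHS ≠ RHS, this pair disproves the claim, and no lexicographically smaller pair (m ≤ n, positive integers) does.

For instance (6, 6) is also a counterexample (LHS = cos(12) ≈ 0.8439, RHS = 2·cos(6) ≈ 1.92), but it's lexicographically larger.

Answer: (m, n) = (1, 1)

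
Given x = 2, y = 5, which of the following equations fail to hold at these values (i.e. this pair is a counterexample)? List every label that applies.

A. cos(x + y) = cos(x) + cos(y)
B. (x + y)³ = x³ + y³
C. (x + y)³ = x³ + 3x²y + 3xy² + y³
Evaluating each claim at the given values:
A. LHS = cos(7) ≈ 0.7539, RHS = cos(2) + cos(5) ≈ -0.1325 → fails here (LHS ≠ RHS)
B. LHS = 343, RHS = 133 → fails here (LHS ≠ RHS)
C. LHS = 343, RHS = 343 → holds here (LHS = RHS)

Answer: A, B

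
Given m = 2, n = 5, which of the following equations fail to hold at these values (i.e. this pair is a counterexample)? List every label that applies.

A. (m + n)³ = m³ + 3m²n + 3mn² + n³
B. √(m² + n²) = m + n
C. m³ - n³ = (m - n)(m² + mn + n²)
B

Evaluating each claim at the given values:
A. LHS = 343, RHS = 343 → holds here (LHS = RHS)
B. LHS = √(29) ≈ 5.385, RHS = 7 → fails here (LHS ≠ RHS)
C. LHS = -117, RHS = -117 → holds here (LHS = RHS)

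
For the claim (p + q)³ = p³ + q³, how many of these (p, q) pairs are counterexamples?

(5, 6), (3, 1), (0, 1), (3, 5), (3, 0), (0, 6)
Testing each pair:
(5, 6): LHS = 1331, RHS = 341 → counterexample
(3, 1): LHS = 64, RHS = 28 → counterexample
(0, 1): LHS = 1, RHS = 1 → satisfies claim
(3, 5): LHS = 512, RHS = 152 → counterexample
(3, 0): LHS = 27, RHS = 27 → satisfies claim
(0, 6): LHS = 216, RHS = 216 → satisfies claim

That makes 3 counterexamples.

Answer: 3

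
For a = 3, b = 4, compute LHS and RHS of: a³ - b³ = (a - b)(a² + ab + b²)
LHS = 3³ - 4³ = -37
RHS = (3 - 4)(3² + 3·4 + 4²) = -37

LHS = RHS: the two sides agree.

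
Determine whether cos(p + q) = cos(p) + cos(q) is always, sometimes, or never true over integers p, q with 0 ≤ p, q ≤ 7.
The claim fails for every pair in the range. For instance at (p, q) = (2, 6): LHS = cos(8) ≈ -0.1455, RHS = cos(2) + cos(6) ≈ 0.544.

Answer: Never true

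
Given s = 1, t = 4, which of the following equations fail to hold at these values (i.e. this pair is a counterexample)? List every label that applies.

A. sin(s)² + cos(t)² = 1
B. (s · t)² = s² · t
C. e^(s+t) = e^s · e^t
A, B

Evaluating each claim at the given values:
A. LHS = cos(4)² + sin(1)² ≈ 1.135, RHS = 1 → fails here (LHS ≠ RHS)
B. LHS = 16, RHS = 4 → fails here (LHS ≠ RHS)
C. LHS = e^5 ≈ 148.4, RHS = e^5 ≈ 148.4 → holds here (LHS = RHS)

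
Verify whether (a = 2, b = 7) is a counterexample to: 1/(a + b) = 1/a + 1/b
Yes

Substituting a = 2, b = 7:
LHS = 1/(2 + 7) = 1/9
RHS = 1/2 + 1/7 = 9/14

Since LHS ≠ RHS, this pair disproves the claim.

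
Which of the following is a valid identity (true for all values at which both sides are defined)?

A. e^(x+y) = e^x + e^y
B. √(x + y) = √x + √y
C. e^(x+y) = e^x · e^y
A: fails at (2, 4) — LHS = e^6 ≈ 403.4, RHS = e^2 + e^4 ≈ 61.99.
B: fails at (1, 2) — LHS = √(3) ≈ 1.732, RHS = 1 + √(2) ≈ 2.414.
C: holds — e.g. at (3, 3), both sides equal e^6 ≈ 403.4.

Answer: C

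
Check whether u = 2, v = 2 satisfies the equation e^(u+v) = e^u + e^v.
Substituting u = 2, v = 2:

LHS = e^(2+2) = e^4 ≈ 54.6
RHS = e^2 + e^2 = 2·e^2 ≈ 14.78

LHS ≠ RHS, so the equation does not hold at this point.

Answer: Fails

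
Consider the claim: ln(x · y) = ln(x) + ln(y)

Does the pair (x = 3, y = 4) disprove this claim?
No

Substituting x = 3, y = 4:
LHS = ln(3 · 4) = ln(12) ≈ 2.485
RHS = ln(3) + ln(4) ≈ 2.485

The sides agree, so this pair does not disprove the claim.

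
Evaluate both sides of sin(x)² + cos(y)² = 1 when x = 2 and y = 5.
LHS = sin(2)² + cos(5)² ≈ 0.9073
RHS = 1

LHS ≠ RHS (they differ by about 0.09271), so the equation does not hold here.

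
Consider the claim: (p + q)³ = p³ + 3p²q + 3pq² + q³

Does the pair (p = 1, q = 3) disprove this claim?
Substituting p = 1, q = 3:
LHS = (1 + 3)³ = 64
RHS = 1³ + 3·1²·3 + 3·1·3² + 3³ = 64

The sides agree, so this pair does not disprove the claim.

Answer: No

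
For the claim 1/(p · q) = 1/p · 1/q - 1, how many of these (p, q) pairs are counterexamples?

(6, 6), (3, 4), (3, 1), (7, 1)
4

Testing each pair:
(6, 6): LHS = 1/36, RHS = -35/36 → counterexample
(3, 4): LHS = 1/12, RHS = -11/12 → counterexample
(3, 1): LHS = 1/3, RHS = -2/3 → counterexample
(7, 1): LHS = 1/7, RHS = -6/7 → counterexample

That makes 4 counterexamples.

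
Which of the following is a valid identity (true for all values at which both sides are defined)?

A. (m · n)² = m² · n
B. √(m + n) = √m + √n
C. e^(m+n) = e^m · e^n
A: fails at (1, 3) — LHS = 9, RHS = 3.
B: fails at (1, 5) — LHS = √(6) ≈ 2.449, RHS = 1 + √(5) ≈ 3.236.
C: holds — e.g. at (1, 1), both sides equal e^2 ≈ 7.389.

Answer: C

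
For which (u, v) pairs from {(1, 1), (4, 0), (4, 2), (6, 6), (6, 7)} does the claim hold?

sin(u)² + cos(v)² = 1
(1, 1), (6, 6)

Testing each pair:
(1, 1): LHS = cos(1)² + sin(1)² = 1, RHS = 1 → holds
(4, 0): LHS = sin(4)² + 1 ≈ 1.573, RHS = 1 → fails
(4, 2): LHS = cos(2)² + sin(4)² ≈ 0.7459, RHS = 1 → fails
(6, 6): LHS = sin(6)² + cos(6)² = 1, RHS = 1 → holds
(6, 7): LHS = sin(6)² + cos(7)² ≈ 0.6464, RHS = 1 → fails

2 of 5 pairs satisfy the claim.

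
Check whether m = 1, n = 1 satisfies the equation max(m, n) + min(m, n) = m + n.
Holds

Substituting m = 1, n = 1:

LHS = max(1, 1) + min(1, 1) = 2
RHS = 1 + 1 = 2

LHS = RHS, so the equation holds at this point.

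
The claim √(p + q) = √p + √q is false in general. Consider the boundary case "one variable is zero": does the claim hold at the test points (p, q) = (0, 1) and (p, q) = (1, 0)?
Yes, holds at both test points

At (0, 1): LHS = 1, RHS = 1 → equal
At (1, 0): LHS = 1, RHS = 1 → equal

So the claim does hold at both of these boundary points, even though it is not an identity.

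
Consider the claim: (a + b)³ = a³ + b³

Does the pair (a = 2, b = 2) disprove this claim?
Substituting a = 2, b = 2:
LHS = (2 + 2)³ = 64
RHS = 2³ + 2³ = 16

Since LHS ≠ RHS, this pair disproves the claim.

Answer: Yes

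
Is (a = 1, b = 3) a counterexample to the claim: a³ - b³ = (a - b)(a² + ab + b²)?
Substituting a = 1, b = 3:
LHS = 1³ - 3³ = -26
RHS = (1 - 3)(1² + 1·3 + 3²) = -26

The sides agree, so this pair does not disprove the claim.

Answer: No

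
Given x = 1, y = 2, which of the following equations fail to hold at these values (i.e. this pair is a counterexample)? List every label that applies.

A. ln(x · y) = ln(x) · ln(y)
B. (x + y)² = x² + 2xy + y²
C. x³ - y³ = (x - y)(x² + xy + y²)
Evaluating each claim at the given values:
A. LHS = ln(2) ≈ 0.6931, RHS = 0 → fails here (LHS ≠ RHS)
B. LHS = 9, RHS = 9 → holds here (LHS = RHS)
C. LHS = -7, RHS = -7 → holds here (LHS = RHS)

Answer: A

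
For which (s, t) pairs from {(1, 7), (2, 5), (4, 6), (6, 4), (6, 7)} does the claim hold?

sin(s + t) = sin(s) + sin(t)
None

Testing each pair:
(1, 7): LHS = sin(8) ≈ 0.9894, RHS = sin(7) + sin(1) ≈ 1.498 → fails
(2, 5): LHS = sin(7) ≈ 0.657, RHS = sin(5) + sin(2) ≈ -0.04963 → fails
(4, 6): LHS = sin(10) ≈ -0.544, RHS = sin(4) + sin(6) ≈ -1.036 → fails
(6, 4): LHS = sin(10) ≈ -0.544, RHS = sin(4) + sin(6) ≈ -1.036 → fails
(6, 7): LHS = sin(13) ≈ 0.4202, RHS = sin(6) + sin(7) ≈ 0.3776 → fails

No pair satisfies the claim.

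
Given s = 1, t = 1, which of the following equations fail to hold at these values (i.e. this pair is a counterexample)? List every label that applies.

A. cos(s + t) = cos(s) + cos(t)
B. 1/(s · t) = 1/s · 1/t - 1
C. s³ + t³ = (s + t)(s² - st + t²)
Evaluating each claim at the given values:
A. LHS = cos(2) ≈ -0.4161, RHS = 2·cos(1) ≈ 1.081 → fails here (LHS ≠ RHS)
B. LHS = 1, RHS = 0 → fails here (LHS ≠ RHS)
C. LHS = 2, RHS = 2 → holds here (LHS = RHS)

Answer: A, B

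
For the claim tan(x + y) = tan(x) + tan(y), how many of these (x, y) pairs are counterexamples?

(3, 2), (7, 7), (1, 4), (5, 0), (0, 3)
Testing each pair:
(3, 2): LHS = tan(5) ≈ -3.381, RHS = tan(2) + tan(3) ≈ -2.328 → counterexample
(7, 7): LHS = tan(14) ≈ 7.245, RHS = 2·tan(7) ≈ 1.743 → counterexample
(1, 4): LHS = tan(5) ≈ -3.381, RHS = tan(4) + tan(1) ≈ 2.715 → counterexample
(5, 0): LHS = tan(5) ≈ -3.381, RHS = tan(5) ≈ -3.381 → satisfies claim
(0, 3): LHS = tan(3) ≈ -0.1425, RHS = tan(3) ≈ -0.1425 → satisfies claim

That makes 3 counterexamples.

Answer: 3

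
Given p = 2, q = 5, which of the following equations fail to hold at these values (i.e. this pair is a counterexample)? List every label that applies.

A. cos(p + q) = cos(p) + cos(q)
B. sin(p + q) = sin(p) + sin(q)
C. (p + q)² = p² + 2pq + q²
A, B

Evaluating each claim at the given values:
A. LHS = cos(7) ≈ 0.7539, RHS = cos(2) + cos(5) ≈ -0.1325 → fails here (LHS ≠ RHS)
B. LHS = sin(7) ≈ 0.657, RHS = sin(5) + sin(2) ≈ -0.04963 → fails here (LHS ≠ RHS)
C. LHS = 49, RHS = 49 → holds here (LHS = RHS)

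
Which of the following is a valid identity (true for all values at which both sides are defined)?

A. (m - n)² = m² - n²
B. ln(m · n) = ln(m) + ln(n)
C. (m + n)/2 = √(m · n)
B

A: fails at (4, 6) — LHS = 4, RHS = -20.
B: holds — e.g. at (1, 1), both sides equal 0.
C: fails at (6, 7) — LHS = 13/2, RHS = √(42) ≈ 6.481.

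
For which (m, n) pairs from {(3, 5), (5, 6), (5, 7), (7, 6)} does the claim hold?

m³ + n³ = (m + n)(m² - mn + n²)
All pairs

Testing each pair:
(3, 5): LHS = 152, RHS = 152 → holds
(5, 6): LHS = 341, RHS = 341 → holds
(5, 7): LHS = 468, RHS = 468 → holds
(7, 6): LHS = 559, RHS = 559 → holds

Every pair satisfies the claim.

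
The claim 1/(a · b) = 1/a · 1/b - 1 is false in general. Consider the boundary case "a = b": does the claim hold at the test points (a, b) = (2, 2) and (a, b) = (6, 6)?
At (2, 2): LHS = 1/4 ≠ RHS = -3/4
At (6, 6): LHS = 1/36 ≠ RHS = -35/36

Answer: No, fails at both test points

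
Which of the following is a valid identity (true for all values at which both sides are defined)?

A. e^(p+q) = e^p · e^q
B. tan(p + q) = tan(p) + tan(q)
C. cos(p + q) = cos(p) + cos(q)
A: holds — e.g. at (1, 1), both sides equal e^2 ≈ 7.389.
B: fails at (3, 3) — LHS = tan(6) ≈ -0.291, RHS = 2·tan(3) ≈ -0.2851.
C: fails at (4, 4) — LHS = cos(8) ≈ -0.1455, RHS = 2·cos(4) ≈ -1.307.

Answer: A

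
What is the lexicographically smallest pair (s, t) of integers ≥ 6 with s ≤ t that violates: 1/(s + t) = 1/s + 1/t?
(s, t) = (6, 6)

Substituting (6, 6) into the claim:
LHS = 1/(6 + 6) = 1/12
RHS = 1/6 + 1/6 = 1/3

Since LHS ≠ RHS, this pair disproves the claim, and no lexicographically smaller pair (s ≤ t, integers ≥ 6) does.

For instance (11, 11) is also a counterexample (LHS = 1/22, RHS = 2/11), but it's lexicographically larger.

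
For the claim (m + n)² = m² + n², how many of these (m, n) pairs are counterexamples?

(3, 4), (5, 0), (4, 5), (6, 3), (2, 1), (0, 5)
4

Testing each pair:
(3, 4): LHS = 49, RHS = 25 → counterexample
(5, 0): LHS = 25, RHS = 25 → satisfies claim
(4, 5): LHS = 81, RHS = 41 → counterexample
(6, 3): LHS = 81, RHS = 45 → counterexample
(2, 1): LHS = 9, RHS = 5 → counterexample
(0, 5): LHS = 25, RHS = 25 → satisfies claim

That makes 4 counterexamples.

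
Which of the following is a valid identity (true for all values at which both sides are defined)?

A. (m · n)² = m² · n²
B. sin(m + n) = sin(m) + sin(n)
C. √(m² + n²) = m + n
A

A: holds — e.g. at (3, 4), both sides equal 144.
B: fails at (2, 7) — LHS = sin(9) ≈ 0.4121, RHS = sin(7) + sin(2) ≈ 1.566.
C: fails at (3, 3) — LHS = 3·√(2) ≈ 4.243, RHS = 6.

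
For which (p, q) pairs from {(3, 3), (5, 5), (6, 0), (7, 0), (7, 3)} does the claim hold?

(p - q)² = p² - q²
(3, 3), (5, 5), (6, 0), (7, 0)

Testing each pair:
(3, 3): LHS = 0, RHS = 0 → holds
(5, 5): LHS = 0, RHS = 0 → holds
(6, 0): LHS = 36, RHS = 36 → holds
(7, 0): LHS = 49, RHS = 49 → holds
(7, 3): LHS = 16, RHS = 40 → fails

4 of 5 pairs satisfy the claim.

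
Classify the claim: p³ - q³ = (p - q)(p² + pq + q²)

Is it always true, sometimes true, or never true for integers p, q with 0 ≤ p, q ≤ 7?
Always true

The identity holds for every pair in the range. For instance at (p, q) = (7, 6): both sides equal 127.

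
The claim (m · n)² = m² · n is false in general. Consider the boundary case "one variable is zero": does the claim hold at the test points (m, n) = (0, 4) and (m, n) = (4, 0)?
Yes, holds at both test points

At (0, 4): LHS = 0, RHS = 0 → equal
At (4, 0): LHS = 0, RHS = 0 → equal

So the claim does hold at both of these boundary points, even though it is not an identity.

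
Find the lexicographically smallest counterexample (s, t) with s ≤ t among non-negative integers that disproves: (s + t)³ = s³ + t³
At (0, 1): both sides equal 1, so it holds there.

Substituting (1, 1) into the claim:
LHS = (1 + 1)³ = 8
RHS = 1³ + 1³ = 2

Since LHS ≠ RHS, this pair disproves the claim, and no lexicographically smaller pair (s ≤ t, non-negative integers) does.

For instance (2, 5) is also a counterexample (LHS = 343, RHS = 133), but it's lexicographically larger.

Answer: (s, t) = (1, 1)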